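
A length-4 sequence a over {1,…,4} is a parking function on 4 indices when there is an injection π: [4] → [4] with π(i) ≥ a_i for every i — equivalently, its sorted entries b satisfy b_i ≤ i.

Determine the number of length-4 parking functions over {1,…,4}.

125

|PF| = 1·5^3 = 1·125 = 125 [KW]
Example (2,1,1,3) → sorted (1,1,2,3): b_i ≤ i ∀i, a PF.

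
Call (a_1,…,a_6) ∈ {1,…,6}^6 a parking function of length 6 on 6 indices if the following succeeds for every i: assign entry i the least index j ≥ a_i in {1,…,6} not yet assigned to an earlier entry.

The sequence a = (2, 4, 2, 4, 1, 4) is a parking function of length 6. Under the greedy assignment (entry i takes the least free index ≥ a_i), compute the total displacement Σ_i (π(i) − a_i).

Σπ = 21 ({1..6} each once); Σa = 2+4+2+4+1+4 = 17; disp = 21−17 = 4.

4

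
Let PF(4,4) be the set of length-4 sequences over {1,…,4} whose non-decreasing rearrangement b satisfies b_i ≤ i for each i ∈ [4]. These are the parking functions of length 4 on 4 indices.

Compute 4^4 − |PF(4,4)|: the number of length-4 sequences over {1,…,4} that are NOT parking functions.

Count = 1·5^3 = 1 · 125 = 125 (Konheim–Weiss)
Example (4,4,4,4) → sorted (4,4,4,4): b_1=4>1, not a PF.
4^4 − 125 = 256 − 125 = 131

131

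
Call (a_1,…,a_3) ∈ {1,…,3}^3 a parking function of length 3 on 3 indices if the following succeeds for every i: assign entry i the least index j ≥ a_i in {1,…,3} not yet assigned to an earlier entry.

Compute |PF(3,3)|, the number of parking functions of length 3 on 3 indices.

16

|PF| = (3+1−3)·(3+1)^{3−1} = 1·16 = 16
One tuple (2,3,1) → sorted (1,2,3): b_i ≤ i ∀i, a PF.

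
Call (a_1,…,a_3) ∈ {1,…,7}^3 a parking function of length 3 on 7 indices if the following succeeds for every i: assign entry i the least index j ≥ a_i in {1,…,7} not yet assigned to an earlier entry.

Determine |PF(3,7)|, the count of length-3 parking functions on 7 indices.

Count = 5·8^2 = 5·64 = 320 (Pollak)
One tuple (2,3,3) → sorted (2,3,3): b_i ≤ 4+i ∀i, a PF.

320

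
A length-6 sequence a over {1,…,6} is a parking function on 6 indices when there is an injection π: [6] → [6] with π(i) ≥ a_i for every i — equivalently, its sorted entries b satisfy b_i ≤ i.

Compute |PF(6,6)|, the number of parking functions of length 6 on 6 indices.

16807

Count = (6−6+1)·(6+1)^(6−1) = 1·16807 = 16807 [KW]
E.g. (1,2,5,1,5,3) → sorted (1,1,2,3,5,5): b_i ≤ i ∀i, a PF.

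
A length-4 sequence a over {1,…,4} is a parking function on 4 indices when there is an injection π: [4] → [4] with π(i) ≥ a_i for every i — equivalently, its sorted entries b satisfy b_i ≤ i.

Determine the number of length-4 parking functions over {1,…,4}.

|PF| = (4+1−4)·(4+1)^{4−1} = 1×125 = 125
Check (1,1,1,3) → sorted (1,1,1,3): b_i ≤ i ∀i, a PF.

125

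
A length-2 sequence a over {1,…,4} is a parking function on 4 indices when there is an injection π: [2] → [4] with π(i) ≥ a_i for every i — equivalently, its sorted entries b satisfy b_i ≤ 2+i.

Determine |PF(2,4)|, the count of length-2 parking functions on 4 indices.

15

Count = (4+1−2)·(4+1)^{2−1} = 3·5 = 15 (Konheim–Weiss)
E.g. (1,3) → sorted (1,3): b_i ≤ 2+i ∀i, a PF.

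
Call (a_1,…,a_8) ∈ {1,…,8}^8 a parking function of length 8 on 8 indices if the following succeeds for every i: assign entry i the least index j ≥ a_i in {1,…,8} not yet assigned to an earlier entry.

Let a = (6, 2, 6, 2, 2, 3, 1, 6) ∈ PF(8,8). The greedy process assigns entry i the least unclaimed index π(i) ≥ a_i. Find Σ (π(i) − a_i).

8

Σπ = 8·9/2 = 36 (π permutes [8]); Σa = 6+2+6+2+2+3+1+6 = 28; disp = 36−28 = 8.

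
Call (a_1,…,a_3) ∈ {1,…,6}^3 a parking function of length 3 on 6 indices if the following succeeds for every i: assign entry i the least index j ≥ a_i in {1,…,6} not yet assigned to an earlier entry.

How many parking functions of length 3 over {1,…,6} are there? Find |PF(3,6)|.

196

Count = (6−3+1)·(6+1)^(3−1) = 4·49 = 196
E.g. (5,5,2) → sorted (2,5,5): b_i ≤ 3+i ∀i, a PF.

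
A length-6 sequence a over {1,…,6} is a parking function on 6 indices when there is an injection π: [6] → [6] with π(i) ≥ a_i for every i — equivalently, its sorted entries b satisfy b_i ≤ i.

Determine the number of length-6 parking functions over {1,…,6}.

16807

|PF| = 1·7^5 = 1×16807 = 16807 (Pollak)
One tuple (3,1,4,2,4,5) → sorted (1,2,3,4,4,5): b_i ≤ i ∀i, a PF.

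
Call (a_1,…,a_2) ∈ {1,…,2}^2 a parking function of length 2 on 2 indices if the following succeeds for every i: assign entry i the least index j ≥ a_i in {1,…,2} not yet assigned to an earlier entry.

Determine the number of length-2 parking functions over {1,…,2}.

3

|PF(2,2)| = 1·3^1 = 1×3 = 3 (Konheim–Weiss)
Check (1,2) → sorted (1,2): b_i ≤ i ∀i, a PF.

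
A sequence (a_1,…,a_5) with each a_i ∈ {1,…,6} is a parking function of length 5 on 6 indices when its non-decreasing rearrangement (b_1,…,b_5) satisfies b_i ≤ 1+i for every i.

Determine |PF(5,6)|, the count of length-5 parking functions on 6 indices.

#PF = (7−5)·7^(5−1) = 2×2401 = 4802
E.g. (3,4,2,5,6) → sorted (2,3,4,5,6): b_i ≤ 1+i ∀i, a PF.

4802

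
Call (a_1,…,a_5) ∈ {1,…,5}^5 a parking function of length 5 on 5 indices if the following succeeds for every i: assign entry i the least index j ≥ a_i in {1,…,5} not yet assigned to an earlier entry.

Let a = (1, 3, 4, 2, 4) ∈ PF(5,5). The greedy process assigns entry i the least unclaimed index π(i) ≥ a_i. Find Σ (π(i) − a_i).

Σπ = 5·6/2 = 15 (π permutes [5]); Σa = 1+3+4+2+4 = 14; disp = 15−14 = 1.

1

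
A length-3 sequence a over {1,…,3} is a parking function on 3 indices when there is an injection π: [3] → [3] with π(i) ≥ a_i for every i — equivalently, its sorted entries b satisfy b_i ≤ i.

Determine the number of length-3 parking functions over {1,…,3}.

|PF(3,3)| = (4−3)·4^(3−1) = 1×16 = 16 (Konheim–Weiss)
Check (2,2,1) → sorted (1,2,2): b_i ≤ i ∀i, a PF.

16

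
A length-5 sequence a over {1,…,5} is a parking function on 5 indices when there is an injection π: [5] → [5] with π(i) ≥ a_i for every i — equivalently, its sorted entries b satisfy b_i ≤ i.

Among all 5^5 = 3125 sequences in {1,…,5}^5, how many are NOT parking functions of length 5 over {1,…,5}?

1829

#PF = (5+1−5)·(5+1)^{5−1} = 1 · 1296 = 1296 (Konheim–Weiss)
E.g. (5,5,4,4,5) → sorted (4,4,5,5,5): b_1=4>1, not a PF.
Total 3125; non-PF = 3125−1296 = 1829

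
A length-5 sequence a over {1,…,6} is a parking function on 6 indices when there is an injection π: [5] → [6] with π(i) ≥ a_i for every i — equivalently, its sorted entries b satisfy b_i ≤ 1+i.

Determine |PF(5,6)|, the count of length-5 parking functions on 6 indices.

Count = (6−5+1)·(6+1)^(5−1) = 2·2401 = 4802 (Pollak)
Example (4,5,1,2,4) → sorted (1,2,4,4,5): b_i ≤ 1+i ∀i, a PF.

4802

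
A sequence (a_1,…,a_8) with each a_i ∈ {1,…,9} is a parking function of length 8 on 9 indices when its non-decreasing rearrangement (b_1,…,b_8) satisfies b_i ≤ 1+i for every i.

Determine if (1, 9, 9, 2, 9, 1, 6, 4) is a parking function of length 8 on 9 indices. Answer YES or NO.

NO

Rearranged: b = (1, 1, 2, 4, 6, 9, 9, 9).
  b_1=1 ≤ 2
  b_2=1 ≤ 3
  b_3=2 ≤ 4
  b_4=4 ≤ 5
  b_5=6 ≤ 6
  b_6=9 > 7
  fails at i=6 ⇒ NO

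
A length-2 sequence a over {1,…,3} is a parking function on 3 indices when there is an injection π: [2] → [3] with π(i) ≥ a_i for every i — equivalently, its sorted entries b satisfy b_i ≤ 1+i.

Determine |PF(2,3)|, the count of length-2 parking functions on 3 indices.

Count = (4−2)·4^(2−1) = 2 · 4 = 8
Check (2,3) → sorted (2,3): b_i ≤ 1+i ∀i, a PF.

8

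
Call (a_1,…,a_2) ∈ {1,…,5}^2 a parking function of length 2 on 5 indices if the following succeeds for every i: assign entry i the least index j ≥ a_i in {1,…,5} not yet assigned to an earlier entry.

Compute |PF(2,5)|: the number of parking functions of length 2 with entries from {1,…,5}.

24

Count = (6−2)·6^(2−1) = 4·6 = 24 (Pollak)
One tuple (2,4) → sorted (2,4): b_i ≤ 3+i ∀i, a PF.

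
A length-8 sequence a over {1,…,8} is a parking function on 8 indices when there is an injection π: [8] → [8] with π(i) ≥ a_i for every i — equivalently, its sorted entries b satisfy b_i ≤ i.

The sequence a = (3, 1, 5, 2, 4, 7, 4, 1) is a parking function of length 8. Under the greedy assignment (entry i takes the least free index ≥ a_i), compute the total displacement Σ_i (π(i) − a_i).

9

Σπ = 8·9/2 = 36 (π permutes [8]); Σa = 3+1+5+2+4+7+4+1 = 27; disp = 36−27 = 9.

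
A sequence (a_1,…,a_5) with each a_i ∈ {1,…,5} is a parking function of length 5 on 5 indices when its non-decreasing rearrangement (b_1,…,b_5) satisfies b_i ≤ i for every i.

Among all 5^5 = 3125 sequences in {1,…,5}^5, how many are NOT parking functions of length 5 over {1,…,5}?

|PF(5,5)| = (5−5+1)·(5+1)^(5−1) = 1 · 1296 = 1296 (Konheim–Weiss)
Example (5,3,3,4,5) → sorted (3,3,4,5,5): b_1=3>1, not a PF.
So 3125 − 1296 = 1829 fail.

1829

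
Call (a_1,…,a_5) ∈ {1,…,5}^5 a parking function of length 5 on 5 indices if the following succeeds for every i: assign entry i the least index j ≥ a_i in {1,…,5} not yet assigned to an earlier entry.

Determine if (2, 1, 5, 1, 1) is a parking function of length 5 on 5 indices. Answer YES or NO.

YES

Rearranged: b = (1, 1, 1, 2, 5).
  b_1=1 ≤ 1
  b_2=1 ≤ 2
  b_3=1 ≤ 3
  b_4=2 ≤ 4
  b_5=5 ≤ 5
All bounds hold ⇒ YES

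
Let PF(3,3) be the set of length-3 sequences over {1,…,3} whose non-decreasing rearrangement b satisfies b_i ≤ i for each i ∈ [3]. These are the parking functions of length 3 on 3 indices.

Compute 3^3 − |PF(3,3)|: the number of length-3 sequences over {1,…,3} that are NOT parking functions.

Count = (4−3)·4^(3−1) = 1·16 = 16
Example (3,3,2) → sorted (2,3,3): b_1=2>1, not a PF.
So 27 − 16 = 11 fail.

11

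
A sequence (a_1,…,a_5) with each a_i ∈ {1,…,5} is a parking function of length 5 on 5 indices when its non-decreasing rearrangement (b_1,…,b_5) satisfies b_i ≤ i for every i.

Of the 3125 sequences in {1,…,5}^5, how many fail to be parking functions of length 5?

|PF(5,5)| = 1·6^4 = 1×1296 = 1296
E.g. (4,4,3,1,3) → sorted (1,3,3,4,4): b_2=3>2, not a PF.
So 3125 − 1296 = 1829 fail.

1829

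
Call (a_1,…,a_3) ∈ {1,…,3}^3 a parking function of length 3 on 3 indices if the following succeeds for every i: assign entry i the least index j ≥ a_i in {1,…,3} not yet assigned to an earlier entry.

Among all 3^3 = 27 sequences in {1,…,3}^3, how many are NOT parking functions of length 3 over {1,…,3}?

11

|PF(3,3)| = (4−3)·4^(3−1) = 1·16 = 16 (Konheim–Weiss)
Example (2,3,3) → sorted (2,3,3): b_1=2>1, not a PF.
Total 27; non-PF = 27−16 = 11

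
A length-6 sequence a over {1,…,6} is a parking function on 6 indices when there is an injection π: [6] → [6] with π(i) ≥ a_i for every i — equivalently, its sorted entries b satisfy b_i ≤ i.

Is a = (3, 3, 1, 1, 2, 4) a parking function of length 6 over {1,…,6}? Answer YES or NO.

YES

Sorted: b = (1, 1, 2, 3, 3, 4).
  b_1=1 ≤ 1
  b_2=1 ≤ 2
  b_3=2 ≤ 3
  b_4=3 ≤ 4
  b_5=3 ≤ 5
  b_6=4 ≤ 6
All bounds hold ⇒ YES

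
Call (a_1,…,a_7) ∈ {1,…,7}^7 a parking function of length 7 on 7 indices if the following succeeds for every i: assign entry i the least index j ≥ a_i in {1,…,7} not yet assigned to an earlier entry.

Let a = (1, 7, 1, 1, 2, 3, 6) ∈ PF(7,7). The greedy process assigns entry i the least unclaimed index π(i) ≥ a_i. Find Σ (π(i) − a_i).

7

Σπ(i) = 1+…+7 = 28; Σa = 1+7+1+1+2+3+6 = 21; disp = 28−21 = 7.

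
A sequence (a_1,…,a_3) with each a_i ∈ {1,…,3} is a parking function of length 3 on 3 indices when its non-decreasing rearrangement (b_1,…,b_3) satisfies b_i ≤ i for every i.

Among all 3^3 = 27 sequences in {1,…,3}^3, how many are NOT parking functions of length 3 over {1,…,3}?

|PF| = (4−3)·4^(3−1) = 1 · 16 = 16 (Pollak)
Example (3,3,3) → sorted (3,3,3): b_1=3>1, not a PF.
Total 27; non-PF = 27−16 = 11

11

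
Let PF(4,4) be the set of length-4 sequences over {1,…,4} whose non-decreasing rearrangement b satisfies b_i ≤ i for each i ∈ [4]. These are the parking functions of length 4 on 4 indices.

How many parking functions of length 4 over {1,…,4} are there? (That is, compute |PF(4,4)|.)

|PF(4,4)| = (4+1−4)·(4+1)^{4−1} = 1×125 = 125
Example (1,3,1,4) → sorted (1,1,3,4): b_i ≤ i ∀i, a PF.

125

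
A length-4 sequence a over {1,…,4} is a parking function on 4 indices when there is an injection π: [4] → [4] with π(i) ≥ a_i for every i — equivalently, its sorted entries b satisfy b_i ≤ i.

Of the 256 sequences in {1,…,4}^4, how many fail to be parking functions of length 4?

131

|PF| = (5−4)·5^(4−1) = 1×125 = 125
Check (3,4,3,4) → sorted (3,3,4,4): b_1=3>1, not a PF.
So 256 − 125 = 131 fail.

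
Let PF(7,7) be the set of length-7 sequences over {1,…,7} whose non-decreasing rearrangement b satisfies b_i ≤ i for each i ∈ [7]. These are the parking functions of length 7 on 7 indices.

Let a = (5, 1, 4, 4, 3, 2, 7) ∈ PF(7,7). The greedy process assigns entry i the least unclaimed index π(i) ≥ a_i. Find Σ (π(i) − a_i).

2

Σπ = 28 ({1..7} each once); Σa = 5+1+4+4+3+2+7 = 26; disp = 28−26 = 2.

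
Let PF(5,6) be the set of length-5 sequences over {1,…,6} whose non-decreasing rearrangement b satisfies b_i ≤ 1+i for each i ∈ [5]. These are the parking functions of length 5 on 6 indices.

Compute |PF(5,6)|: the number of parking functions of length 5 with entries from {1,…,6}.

|PF| = (7−5)·7^(5−1) = 2·2401 = 4802 (Pollak)
E.g. (4,1,2,2,3) → sorted (1,2,2,3,4): b_i ≤ 1+i ∀i, a PF.

4802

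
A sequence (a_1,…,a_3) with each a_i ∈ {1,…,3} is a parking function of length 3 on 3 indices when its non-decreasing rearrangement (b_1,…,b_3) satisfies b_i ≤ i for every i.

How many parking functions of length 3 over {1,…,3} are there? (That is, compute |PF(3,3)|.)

16

|PF(3,3)| = (3−3+1)·(3+1)^(3−1) = 1 · 16 = 16 (Pollak)
Example (1,1,1) → sorted (1,1,1): b_i ≤ i ∀i, a PF.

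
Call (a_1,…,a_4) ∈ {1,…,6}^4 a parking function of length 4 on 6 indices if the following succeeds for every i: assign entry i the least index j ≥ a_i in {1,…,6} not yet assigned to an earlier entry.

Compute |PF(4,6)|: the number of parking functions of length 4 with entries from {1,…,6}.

|PF(4,6)| = (6−4+1)·(6+1)^(4−1) = 3·343 = 1029
Example (3,1,2,3) → sorted (1,2,3,3): b_i ≤ 2+i ∀i, a PF.

1029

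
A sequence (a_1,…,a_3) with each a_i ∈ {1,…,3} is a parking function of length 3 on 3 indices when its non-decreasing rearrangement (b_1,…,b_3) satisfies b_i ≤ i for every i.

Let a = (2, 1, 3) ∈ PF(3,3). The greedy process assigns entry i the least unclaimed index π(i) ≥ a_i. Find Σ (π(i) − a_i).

Σπ = 6 ({1..3} each once); Σa = 2+1+3 = 6; disp = 6−6 = 0.

0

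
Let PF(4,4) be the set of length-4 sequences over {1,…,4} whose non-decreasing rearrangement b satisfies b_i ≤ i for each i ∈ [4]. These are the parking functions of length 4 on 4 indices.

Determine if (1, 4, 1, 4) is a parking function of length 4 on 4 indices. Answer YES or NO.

NO

Sorted: b = (1, 1, 4, 4).
  b_1=1 ≤ 1
  b_2=1 ≤ 2
  b_3=4 > 3
  fails at i=3 ⇒ NO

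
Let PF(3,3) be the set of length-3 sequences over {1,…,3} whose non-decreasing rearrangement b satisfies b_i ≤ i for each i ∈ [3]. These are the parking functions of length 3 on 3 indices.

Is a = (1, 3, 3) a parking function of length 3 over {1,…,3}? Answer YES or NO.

NO

Rearranged: b = (1, 3, 3).
  b_1=1 ≤ 1
  b_2=3 > 2
  fails at i=2 ⇒ NO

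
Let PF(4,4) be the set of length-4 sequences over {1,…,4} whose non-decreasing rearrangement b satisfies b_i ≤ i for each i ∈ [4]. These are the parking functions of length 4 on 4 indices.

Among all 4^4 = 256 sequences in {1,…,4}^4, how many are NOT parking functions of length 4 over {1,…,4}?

131

|PF(4,4)| = (4+1−4)·(4+1)^{4−1} = 1×125 = 125 (Konheim–Weiss)
One tuple (4,3,4,2) → sorted (2,3,4,4): b_1=2>1, not a PF.
4^4 − 125 = 256 − 125 = 131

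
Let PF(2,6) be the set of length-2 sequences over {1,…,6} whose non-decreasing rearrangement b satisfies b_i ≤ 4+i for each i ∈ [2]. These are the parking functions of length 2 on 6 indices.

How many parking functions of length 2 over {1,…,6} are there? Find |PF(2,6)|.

#PF = 5·7^1 = 5 · 7 = 35 (Pollak)
Example (6,3) → sorted (3,6): b_i ≤ 4+i ∀i, a PF.

35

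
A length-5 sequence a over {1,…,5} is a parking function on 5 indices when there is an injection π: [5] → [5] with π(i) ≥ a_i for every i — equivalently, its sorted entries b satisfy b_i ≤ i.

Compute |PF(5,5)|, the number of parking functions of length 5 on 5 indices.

|PF| = (5+1−5)·(5+1)^{5−1} = 1·1296 = 1296 (Pollak)
Check (5,3,2,1,2) → sorted (1,2,2,3,5): b_i ≤ i ∀i, a PF.

1296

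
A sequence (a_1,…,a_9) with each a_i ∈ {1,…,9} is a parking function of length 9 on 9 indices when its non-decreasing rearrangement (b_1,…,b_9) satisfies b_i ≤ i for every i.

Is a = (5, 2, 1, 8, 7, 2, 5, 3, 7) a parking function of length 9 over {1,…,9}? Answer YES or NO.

Sorted: b = (1, 2, 2, 3, 5, 5, 7, 7, 8).
  b_1=1 ≤ 1
  b_2=2 ≤ 2
  b_3=2 ≤ 3
  b_4=3 ≤ 4
  b_5=5 ≤ 5
  b_6=5 ≤ 6
  b_7=7 ≤ 7
  b_8=7 ≤ 8
  b_9=8 ≤ 9
All bounds hold ⇒ YES

YES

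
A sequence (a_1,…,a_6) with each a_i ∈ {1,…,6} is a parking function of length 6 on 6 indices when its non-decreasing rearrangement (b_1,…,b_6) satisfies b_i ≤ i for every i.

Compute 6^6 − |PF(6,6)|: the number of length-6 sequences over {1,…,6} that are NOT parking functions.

#PF = (6−6+1)·(6+1)^(6−1) = 1×16807 = 16807
One tuple (4,2,5,5,5,4) → sorted (2,4,4,5,5,5): b_1=2>1, not a PF.
6^6 − 16807 = 46656 − 16807 = 29849

29849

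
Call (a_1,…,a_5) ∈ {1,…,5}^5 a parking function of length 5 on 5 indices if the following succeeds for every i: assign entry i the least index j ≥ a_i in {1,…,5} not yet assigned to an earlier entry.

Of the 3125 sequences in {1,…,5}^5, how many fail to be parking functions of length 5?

#PF = (6−5)·6^(5−1) = 1·1296 = 1296
One tuple (5,5,5,1,5) → sorted (1,5,5,5,5): b_2=5>2, not a PF.
Total 3125; non-PF = 3125−1296 = 1829

1829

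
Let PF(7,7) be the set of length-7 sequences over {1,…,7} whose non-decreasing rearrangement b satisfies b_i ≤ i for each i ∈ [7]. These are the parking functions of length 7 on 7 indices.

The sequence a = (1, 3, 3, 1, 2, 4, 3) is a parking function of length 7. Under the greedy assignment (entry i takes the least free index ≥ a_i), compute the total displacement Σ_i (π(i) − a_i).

Σπ = 7·8/2 = 28 (π permutes [7]); Σa = 1+3+3+1+2+4+3 = 17; disp = 28−17 = 11.

11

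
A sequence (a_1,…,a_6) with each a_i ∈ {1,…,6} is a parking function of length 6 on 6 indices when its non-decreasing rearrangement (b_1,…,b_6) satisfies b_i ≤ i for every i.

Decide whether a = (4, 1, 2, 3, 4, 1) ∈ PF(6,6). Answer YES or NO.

Sorted: b = (1, 1, 2, 3, 4, 4).
  b_1=1 ≤ 1
  b_2=1 ≤ 2
  b_3=2 ≤ 3
  b_4=3 ≤ 4
  b_5=4 ≤ 5
  b_6=4 ≤ 6
All bounds hold ⇒ YES

YES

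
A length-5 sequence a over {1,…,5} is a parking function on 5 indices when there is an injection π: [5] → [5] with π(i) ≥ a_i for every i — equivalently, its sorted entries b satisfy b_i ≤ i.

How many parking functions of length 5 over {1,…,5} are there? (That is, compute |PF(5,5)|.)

#PF = 1·6^4 = 1×1296 = 1296 (Konheim–Weiss)
Check (1,1,4,5,1) → sorted (1,1,1,4,5): b_i ≤ i ∀i, a PF.

1296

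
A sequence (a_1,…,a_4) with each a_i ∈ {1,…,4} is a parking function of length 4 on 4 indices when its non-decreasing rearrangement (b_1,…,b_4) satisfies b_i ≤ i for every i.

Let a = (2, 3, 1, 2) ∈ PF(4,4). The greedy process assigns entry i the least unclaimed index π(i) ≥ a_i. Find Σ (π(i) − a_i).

Σπ = 10 ({1..4} each once); Σa = 2+3+1+2 = 8; disp = 10−8 = 2.

2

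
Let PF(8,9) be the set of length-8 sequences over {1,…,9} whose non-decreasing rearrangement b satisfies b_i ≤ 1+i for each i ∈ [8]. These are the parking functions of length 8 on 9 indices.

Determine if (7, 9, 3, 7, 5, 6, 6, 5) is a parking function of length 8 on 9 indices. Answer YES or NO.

NO

Sorted: b = (3, 5, 5, 6, 6, 7, 7, 9).
  b_1=3 > 2
  fails at i=1 ⇒ NO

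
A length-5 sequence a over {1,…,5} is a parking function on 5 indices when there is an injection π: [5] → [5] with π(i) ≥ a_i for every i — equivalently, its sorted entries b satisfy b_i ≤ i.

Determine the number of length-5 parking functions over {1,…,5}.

#PF = (5+1−5)·(5+1)^{5−1} = 1×1296 = 1296
Check (3,2,1,4,4) → sorted (1,2,3,4,4): b_i ≤ i ∀i, a PF.

1296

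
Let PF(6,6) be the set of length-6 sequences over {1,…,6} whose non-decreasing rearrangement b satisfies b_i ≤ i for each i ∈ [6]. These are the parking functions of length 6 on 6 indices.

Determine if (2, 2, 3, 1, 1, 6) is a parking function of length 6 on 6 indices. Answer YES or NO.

Order a: b = (1, 1, 2, 2, 3, 6).
  b_1=1 ≤ 1
  b_2=1 ≤ 2
  b_3=2 ≤ 3
  b_4=2 ≤ 4
  b_5=3 ≤ 5
  b_6=6 ≤ 6
All bounds hold ⇒ YES

YES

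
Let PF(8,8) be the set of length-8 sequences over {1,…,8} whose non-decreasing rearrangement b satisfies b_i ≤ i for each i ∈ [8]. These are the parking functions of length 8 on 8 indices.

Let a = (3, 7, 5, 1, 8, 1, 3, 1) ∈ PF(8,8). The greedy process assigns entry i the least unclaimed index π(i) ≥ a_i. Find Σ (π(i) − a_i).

Σπ = 36 ({1..8} each once); Σa = 3+7+5+1+8+1+3+1 = 29; disp = 36−29 = 7.

7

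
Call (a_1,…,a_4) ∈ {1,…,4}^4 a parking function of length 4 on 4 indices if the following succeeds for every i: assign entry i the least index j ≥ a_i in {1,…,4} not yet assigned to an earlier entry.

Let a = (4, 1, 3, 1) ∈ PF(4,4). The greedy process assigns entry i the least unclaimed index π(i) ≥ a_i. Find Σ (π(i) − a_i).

Σπ(i) = 1+…+4 = 10; Σa = 4+1+3+1 = 9; disp = 10−9 = 1.

1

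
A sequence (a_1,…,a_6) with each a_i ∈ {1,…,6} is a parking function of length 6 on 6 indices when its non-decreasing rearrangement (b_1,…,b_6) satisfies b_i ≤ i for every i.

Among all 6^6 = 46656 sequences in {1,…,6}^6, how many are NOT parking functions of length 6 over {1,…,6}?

|PF| = (7−6)·7^(6−1) = 1·16807 = 16807 [KW]
Example (4,3,4,3,6,5) → sorted (3,3,4,4,5,6): b_1=3>1, not a PF.
Total 46656; non-PF = 46656−16807 = 29849

29849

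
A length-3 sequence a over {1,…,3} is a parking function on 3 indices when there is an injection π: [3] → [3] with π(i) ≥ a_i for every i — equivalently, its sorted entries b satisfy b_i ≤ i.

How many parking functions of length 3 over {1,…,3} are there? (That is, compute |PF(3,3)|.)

16

|PF(3,3)| = (3−3+1)·(3+1)^(3−1) = 1×16 = 16
E.g. (1,3,1) → sorted (1,1,3): b_i ≤ i ∀i, a PF.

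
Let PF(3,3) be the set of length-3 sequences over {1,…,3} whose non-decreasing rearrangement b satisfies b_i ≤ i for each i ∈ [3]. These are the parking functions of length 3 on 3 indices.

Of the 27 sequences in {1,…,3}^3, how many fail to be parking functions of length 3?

11

Count = (3−3+1)·(3+1)^(3−1) = 1×16 = 16
Check (3,2,3) → sorted (2,3,3): b_1=2>1, not a PF.
3^3 − 16 = 27 − 16 = 11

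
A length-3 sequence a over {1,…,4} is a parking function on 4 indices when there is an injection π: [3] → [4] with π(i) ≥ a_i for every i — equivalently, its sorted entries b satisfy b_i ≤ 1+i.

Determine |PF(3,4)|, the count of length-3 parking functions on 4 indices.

#PF = 2·5^2 = 2·25 = 50 (Konheim–Weiss)
Example (1,1,4) → sorted (1,1,4): b_i ≤ 1+i ∀i, a PF.

50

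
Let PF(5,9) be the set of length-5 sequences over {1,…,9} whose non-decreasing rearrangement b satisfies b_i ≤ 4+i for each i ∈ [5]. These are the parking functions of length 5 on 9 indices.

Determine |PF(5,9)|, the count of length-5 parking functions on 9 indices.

50000

|PF(5,9)| = (10−5)·10^(5−1) = 5×10000 = 50000 (Konheim–Weiss)
Check (8,2,3,7,6) → sorted (2,3,6,7,8): b_i ≤ 4+i ∀i, a PF.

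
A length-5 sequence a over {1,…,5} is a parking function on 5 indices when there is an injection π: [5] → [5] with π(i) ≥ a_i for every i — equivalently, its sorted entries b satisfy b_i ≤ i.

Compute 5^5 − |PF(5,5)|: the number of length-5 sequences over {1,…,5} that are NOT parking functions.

Count = (6−5)·6^(5−1) = 1·1296 = 1296 (Pollak)
One tuple (4,4,4,4,2) → sorted (2,4,4,4,4): b_1=2>1, not a PF.
5^5 − 1296 = 3125 − 1296 = 1829

1829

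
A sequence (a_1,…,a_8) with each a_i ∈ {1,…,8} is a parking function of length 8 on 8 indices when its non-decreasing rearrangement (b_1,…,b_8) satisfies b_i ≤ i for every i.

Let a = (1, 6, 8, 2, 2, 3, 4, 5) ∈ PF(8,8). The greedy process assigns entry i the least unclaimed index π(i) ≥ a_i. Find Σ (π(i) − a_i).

5

Σπ = 36 ({1..8} each once); Σa = 1+6+8+2+2+3+4+5 = 31; disp = 36−31 = 5.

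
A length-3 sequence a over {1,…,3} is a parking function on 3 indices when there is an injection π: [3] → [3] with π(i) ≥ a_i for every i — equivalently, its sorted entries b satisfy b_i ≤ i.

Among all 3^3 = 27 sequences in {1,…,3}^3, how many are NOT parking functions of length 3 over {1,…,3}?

11

Count = (3−3+1)·(3+1)^(3−1) = 1·16 = 16
E.g. (2,2,2) → sorted (2,2,2): b_1=2>1, not a PF.
So 27 − 16 = 11 fail.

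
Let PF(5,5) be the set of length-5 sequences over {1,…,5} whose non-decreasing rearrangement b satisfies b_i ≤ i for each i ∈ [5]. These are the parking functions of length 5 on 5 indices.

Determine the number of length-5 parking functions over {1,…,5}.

1296

|PF(5,5)| = (6−5)·6^(5−1) = 1 · 1296 = 1296 (Konheim–Weiss)
One tuple (2,2,2,4,1) → sorted (1,2,2,2,4): b_i ≤ i ∀i, a PF.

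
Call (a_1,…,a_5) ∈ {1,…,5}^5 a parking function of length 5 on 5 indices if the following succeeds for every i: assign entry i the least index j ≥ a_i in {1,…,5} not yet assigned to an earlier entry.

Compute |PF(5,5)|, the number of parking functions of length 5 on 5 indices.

|PF| = (5+1−5)·(5+1)^{5−1} = 1 · 1296 = 1296
Check (3,1,1,5,2) → sorted (1,1,2,3,5): b_i ≤ i ∀i, a PF.

1296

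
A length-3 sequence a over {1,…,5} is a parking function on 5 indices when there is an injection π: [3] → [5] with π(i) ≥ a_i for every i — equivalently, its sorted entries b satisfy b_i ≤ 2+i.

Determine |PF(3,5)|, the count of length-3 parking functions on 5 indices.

108

|PF| = (6−3)·6^(3−1) = 3 · 36 = 108 (Konheim–Weiss)
One tuple (1,1,1) → sorted (1,1,1): b_i ≤ 2+i ∀i, a PF.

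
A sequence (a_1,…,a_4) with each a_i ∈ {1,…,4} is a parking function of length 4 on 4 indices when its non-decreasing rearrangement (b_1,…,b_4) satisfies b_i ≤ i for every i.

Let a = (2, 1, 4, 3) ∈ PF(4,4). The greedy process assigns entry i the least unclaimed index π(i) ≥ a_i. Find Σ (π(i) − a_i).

Σπ(i) = 1+…+4 = 10; Σa = 2+1+4+3 = 10; disp = 10−10 = 0.

0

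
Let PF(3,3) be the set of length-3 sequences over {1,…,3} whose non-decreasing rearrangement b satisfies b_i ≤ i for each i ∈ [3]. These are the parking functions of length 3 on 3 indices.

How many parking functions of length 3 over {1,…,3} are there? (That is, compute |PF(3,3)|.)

|PF| = 1·4^2 = 1 · 16 = 16 (Konheim–Weiss)
E.g. (2,1,3) → sorted (1,2,3): b_i ≤ i ∀i, a PF.

16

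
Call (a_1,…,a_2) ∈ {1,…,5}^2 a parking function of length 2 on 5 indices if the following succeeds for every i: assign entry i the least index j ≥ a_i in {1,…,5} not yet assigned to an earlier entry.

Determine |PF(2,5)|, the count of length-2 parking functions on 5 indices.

24

|PF| = (6−2)·6^(2−1) = 4 · 6 = 24 (Konheim–Weiss)
Check (4,2) → sorted (2,4): b_i ≤ 3+i ∀i, a PF.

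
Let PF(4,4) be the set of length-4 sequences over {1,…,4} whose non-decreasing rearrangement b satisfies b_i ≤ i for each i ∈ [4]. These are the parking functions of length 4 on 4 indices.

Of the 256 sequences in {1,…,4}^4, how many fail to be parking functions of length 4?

131

Count = (5−4)·5^(4−1) = 1·125 = 125 (Konheim–Weiss)
Check (4,4,4,4) → sorted (4,4,4,4): b_1=4>1, not a PF.
So 256 − 125 = 131 fail.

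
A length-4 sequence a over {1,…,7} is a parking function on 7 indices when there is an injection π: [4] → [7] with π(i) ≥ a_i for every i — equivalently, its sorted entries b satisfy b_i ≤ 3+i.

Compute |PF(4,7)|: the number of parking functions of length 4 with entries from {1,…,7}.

Count = (7+1−4)·(7+1)^{4−1} = 4 · 512 = 2048 [KW]
Example (1,2,5,6) → sorted (1,2,5,6): b_i ≤ 3+i ∀i, a PF.

2048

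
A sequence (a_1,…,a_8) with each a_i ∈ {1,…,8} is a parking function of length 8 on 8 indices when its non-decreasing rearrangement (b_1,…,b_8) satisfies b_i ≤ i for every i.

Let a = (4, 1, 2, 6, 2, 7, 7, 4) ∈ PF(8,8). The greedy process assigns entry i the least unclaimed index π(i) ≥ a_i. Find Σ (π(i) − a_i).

Σπ = 36 ({1..8} each once); Σa = 4+1+2+6+2+7+7+4 = 33; disp = 36−33 = 3.

3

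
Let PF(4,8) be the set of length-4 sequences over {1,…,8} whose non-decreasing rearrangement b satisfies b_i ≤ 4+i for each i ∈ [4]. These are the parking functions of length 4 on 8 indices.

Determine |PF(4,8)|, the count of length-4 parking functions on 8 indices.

3645

#PF = (8+1−4)·(8+1)^{4−1} = 5·729 = 3645 [KW]
Check (3,4,3,5) → sorted (3,3,4,5): b_i ≤ 4+i ∀i, a PF.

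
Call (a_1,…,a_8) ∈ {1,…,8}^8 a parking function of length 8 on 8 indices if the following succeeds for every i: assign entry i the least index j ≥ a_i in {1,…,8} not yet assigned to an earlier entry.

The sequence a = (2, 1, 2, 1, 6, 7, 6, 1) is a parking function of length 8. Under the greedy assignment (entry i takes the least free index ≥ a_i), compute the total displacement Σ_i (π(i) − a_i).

10

Σπ = 8·9/2 = 36 (π permutes [8]); Σa = 2+1+2+1+6+7+6+1 = 26; disp = 36−26 = 10.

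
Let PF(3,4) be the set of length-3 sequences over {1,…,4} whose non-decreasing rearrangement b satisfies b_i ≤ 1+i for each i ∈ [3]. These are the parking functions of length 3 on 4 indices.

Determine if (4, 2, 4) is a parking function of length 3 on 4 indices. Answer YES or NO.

NO

Sorted: b = (2, 4, 4).
  b_1=2 ≤ 2
  b_2=4 > 3
  fails at i=2 ⇒ NO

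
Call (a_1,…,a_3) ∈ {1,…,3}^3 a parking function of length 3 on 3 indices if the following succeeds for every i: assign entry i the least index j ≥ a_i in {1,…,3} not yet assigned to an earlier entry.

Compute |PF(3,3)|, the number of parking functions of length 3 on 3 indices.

16

Count = 1·4^2 = 1×16 = 16 (Pollak)
Check (1,2,1) → sorted (1,1,2): b_i ≤ i ∀i, a PF.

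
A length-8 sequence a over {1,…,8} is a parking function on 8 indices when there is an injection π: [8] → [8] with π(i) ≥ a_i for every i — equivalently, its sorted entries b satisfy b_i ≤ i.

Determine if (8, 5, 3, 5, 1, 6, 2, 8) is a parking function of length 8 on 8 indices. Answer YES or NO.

NO

Rearranged: b = (1, 2, 3, 5, 5, 6, 8, 8).
  b_1=1 ≤ 1
  b_2=2 ≤ 2
  b_3=3 ≤ 3
  b_4=5 > 4
  fails at i=4 ⇒ NO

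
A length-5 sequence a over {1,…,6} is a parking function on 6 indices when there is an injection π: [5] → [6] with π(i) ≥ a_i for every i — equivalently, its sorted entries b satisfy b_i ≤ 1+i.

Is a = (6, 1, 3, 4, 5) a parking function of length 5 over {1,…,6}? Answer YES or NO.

Rearranged: b = (1, 3, 4, 5, 6).
  b_1=1 ≤ 2
  b_2=3 ≤ 3
  b_3=4 ≤ 4
  b_4=5 ≤ 5
  b_5=6 ≤ 6
All bounds hold ⇒ YES

YES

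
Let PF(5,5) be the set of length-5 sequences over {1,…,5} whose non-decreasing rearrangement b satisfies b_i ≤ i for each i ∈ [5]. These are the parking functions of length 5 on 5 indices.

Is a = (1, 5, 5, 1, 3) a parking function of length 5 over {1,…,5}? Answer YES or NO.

NO

Sorted: b = (1, 1, 3, 5, 5).
  b_1=1 ≤ 1
  b_2=1 ≤ 2
  b_3=3 ≤ 3
  b_4=5 > 4
  fails at i=4 ⇒ NO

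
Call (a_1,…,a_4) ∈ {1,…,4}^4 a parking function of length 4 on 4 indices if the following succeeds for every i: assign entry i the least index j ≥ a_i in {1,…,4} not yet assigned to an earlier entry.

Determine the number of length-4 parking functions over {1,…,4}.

|PF(4,4)| = 1·5^3 = 1×125 = 125 [KW]
One tuple (4,2,1,2) → sorted (1,2,2,4): b_i ≤ i ∀i, a PF.

125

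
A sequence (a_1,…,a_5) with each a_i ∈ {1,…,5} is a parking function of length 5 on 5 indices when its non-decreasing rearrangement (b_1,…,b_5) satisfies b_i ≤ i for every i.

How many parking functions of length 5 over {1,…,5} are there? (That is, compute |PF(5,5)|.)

#PF = (5−5+1)·(5+1)^(5−1) = 1·1296 = 1296 [KW]
Check (5,2,2,1,1) → sorted (1,1,2,2,5): b_i ≤ i ∀i, a PF.

1296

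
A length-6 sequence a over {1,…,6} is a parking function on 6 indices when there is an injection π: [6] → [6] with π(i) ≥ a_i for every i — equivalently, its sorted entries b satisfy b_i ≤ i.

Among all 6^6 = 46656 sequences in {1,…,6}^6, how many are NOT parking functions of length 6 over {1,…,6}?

29849

|PF(6,6)| = (6+1−6)·(6+1)^{6−1} = 1×16807 = 16807 [KW]
One tuple (5,4,6,2,5,3) → sorted (2,3,4,5,5,6): b_1=2>1, not a PF.
6^6 − 16807 = 46656 − 16807 = 29849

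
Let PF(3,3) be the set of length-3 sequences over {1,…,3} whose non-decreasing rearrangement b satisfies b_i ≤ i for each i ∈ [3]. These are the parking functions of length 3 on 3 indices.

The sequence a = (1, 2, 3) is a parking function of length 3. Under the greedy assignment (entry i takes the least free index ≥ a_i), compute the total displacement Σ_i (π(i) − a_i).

Σπ = 6 ({1..3} each once); Σa = 1+2+3 = 6; disp = 6−6 = 0.

0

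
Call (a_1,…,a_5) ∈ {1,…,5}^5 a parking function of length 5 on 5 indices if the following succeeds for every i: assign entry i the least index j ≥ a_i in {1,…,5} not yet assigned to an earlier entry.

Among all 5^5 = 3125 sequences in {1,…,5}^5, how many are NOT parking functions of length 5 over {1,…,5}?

#PF = (5−5+1)·(5+1)^(5−1) = 1 · 1296 = 1296
Example (3,2,3,3,2) → sorted (2,2,3,3,3): b_1=2>1, not a PF.
So 3125 − 1296 = 1829 fail.

1829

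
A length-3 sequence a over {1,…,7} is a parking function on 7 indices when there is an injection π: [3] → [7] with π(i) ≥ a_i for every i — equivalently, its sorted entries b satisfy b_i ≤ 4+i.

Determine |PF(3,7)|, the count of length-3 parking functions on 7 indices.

320

Count = 5·8^2 = 5·64 = 320 [KW]
Check (1,2,2) → sorted (1,2,2): b_i ≤ 4+i ∀i, a PF.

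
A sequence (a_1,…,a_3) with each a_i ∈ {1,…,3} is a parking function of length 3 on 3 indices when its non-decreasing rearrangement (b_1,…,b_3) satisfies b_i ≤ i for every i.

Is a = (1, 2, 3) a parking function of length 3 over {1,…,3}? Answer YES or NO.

Rearranged: b = (1, 2, 3).
  b_1=1 ≤ 1
  b_2=2 ≤ 2
  b_3=3 ≤ 3
All bounds hold ⇒ YES

YES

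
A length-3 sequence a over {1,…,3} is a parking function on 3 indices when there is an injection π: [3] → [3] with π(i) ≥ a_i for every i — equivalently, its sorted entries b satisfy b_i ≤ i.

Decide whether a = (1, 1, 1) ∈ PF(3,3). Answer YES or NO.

YES

Order a: b = (1, 1, 1).
  b_1=1 ≤ 1
  b_2=1 ≤ 2
  b_3=1 ≤ 3
All bounds hold ⇒ YES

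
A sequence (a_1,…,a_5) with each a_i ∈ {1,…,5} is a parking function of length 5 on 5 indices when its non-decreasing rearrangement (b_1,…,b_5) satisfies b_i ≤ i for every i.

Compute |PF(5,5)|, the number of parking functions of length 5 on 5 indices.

|PF(5,5)| = 1·6^4 = 1·1296 = 1296
E.g. (2,3,1,3,4) → sorted (1,2,3,3,4): b_i ≤ i ∀i, a PF.

1296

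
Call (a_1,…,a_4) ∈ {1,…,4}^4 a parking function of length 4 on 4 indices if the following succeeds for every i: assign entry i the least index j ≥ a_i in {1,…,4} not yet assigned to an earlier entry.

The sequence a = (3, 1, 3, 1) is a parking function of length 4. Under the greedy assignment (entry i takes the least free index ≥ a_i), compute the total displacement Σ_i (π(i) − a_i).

Σπ(i) = 1+…+4 = 10; Σa = 3+1+3+1 = 8; disp = 10−8 = 2.

2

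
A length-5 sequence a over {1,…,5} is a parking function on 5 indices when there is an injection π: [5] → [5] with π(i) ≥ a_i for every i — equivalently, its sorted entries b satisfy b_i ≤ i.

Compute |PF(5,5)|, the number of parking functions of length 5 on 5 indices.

#PF = 1·6^4 = 1×1296 = 1296 (Pollak)
Example (1,1,2,3,2) → sorted (1,1,2,2,3): b_i ≤ i ∀i, a PF.

1296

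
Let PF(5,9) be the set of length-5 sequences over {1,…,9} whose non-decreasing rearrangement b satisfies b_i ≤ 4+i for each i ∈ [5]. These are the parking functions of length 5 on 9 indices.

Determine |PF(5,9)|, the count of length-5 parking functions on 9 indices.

|PF| = (9+1−5)·(9+1)^{5−1} = 5 · 10000 = 50000 (Konheim–Weiss)
E.g. (2,4,6,1,3) → sorted (1,2,3,4,6): b_i ≤ 4+i ∀i, a PF.

50000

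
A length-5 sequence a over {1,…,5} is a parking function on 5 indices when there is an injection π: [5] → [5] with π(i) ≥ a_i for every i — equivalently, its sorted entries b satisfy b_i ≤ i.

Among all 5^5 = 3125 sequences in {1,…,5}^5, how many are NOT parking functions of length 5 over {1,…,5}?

|PF(5,5)| = 1·6^4 = 1 · 1296 = 1296 (Pollak)
Example (1,5,2,2,5) → sorted (1,2,2,5,5): b_4=5>4, not a PF.
So 3125 − 1296 = 1829 fail.

1829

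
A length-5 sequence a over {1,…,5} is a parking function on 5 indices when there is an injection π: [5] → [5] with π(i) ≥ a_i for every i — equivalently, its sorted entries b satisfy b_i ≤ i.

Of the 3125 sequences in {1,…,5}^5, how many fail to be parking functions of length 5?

1829

|PF| = (6−5)·6^(5−1) = 1×1296 = 1296 (Konheim–Weiss)
Example (3,3,2,4,5) → sorted (2,3,3,4,5): b_1=2>1, not a PF.
Total 3125; non-PF = 3125−1296 = 1829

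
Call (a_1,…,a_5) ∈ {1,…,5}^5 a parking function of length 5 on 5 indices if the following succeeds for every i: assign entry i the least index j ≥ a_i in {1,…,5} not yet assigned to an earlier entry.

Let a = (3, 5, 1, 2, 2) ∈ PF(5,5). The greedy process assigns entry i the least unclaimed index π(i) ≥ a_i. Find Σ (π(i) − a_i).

Σπ = 15 ({1..5} each once); Σa = 3+5+1+2+2 = 13; disp = 15−13 = 2.

2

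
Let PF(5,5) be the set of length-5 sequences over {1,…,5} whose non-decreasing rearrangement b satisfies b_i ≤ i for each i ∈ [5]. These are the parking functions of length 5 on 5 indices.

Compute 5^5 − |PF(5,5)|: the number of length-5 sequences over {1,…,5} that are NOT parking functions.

1829

Count = (5+1−5)·(5+1)^{5−1} = 1·1296 = 1296 [KW]
Example (3,2,4,4,3) → sorted (2,3,3,4,4): b_1=2>1, not a PF.
Total 3125; non-PF = 3125−1296 = 1829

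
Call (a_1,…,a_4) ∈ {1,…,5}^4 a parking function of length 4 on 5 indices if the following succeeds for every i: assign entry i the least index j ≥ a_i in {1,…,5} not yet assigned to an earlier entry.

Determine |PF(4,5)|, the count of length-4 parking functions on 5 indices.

|PF| = (6−4)·6^(4−1) = 2·216 = 432 (Pollak)
E.g. (1,2,2,3) → sorted (1,2,2,3): b_i ≤ 1+i ∀i, a PF.

432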